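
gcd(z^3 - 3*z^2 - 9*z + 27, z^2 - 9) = z^2 - 9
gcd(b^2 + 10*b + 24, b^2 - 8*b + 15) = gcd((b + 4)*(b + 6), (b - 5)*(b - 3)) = 1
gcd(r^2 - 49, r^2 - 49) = r^2 - 49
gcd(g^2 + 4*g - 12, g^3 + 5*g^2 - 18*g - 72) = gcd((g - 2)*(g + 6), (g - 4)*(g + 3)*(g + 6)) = g + 6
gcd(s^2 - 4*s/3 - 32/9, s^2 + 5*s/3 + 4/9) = s + 4/3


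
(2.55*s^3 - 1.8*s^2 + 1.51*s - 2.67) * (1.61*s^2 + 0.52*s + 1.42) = 4.1055*s^5 - 1.572*s^4 + 5.1161*s^3 - 6.0695*s^2 + 0.7558*s - 3.7914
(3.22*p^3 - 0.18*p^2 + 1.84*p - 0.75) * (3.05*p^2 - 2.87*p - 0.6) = 9.821*p^5 - 9.7904*p^4 + 4.1966*p^3 - 7.4603*p^2 + 1.0485*p + 0.45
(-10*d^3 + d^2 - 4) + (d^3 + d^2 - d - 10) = -9*d^3 + 2*d^2 - d - 14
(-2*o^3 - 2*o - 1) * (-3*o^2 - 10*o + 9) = 6*o^5 + 20*o^4 - 12*o^3 + 23*o^2 - 8*o - 9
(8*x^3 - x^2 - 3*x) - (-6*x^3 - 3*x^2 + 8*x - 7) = 14*x^3 + 2*x^2 - 11*x + 7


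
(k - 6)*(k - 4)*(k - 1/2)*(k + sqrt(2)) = k^4 - 21*k^3/2 + sqrt(2)*k^3 - 21*sqrt(2)*k^2/2 + 29*k^2 - 12*k + 29*sqrt(2)*k - 12*sqrt(2)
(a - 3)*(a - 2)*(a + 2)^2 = a^4 - a^3 - 10*a^2 + 4*a + 24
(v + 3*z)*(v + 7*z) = v^2 + 10*v*z + 21*z^2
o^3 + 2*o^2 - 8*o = o*(o - 2)*(o + 4)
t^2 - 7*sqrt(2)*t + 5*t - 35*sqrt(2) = (t + 5)*(t - 7*sqrt(2))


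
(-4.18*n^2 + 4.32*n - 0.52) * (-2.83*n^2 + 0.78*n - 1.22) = 11.8294*n^4 - 15.486*n^3 + 9.9408*n^2 - 5.676*n + 0.6344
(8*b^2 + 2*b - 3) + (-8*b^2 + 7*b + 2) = 9*b - 1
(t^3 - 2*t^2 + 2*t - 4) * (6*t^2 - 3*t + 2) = 6*t^5 - 15*t^4 + 20*t^3 - 34*t^2 + 16*t - 8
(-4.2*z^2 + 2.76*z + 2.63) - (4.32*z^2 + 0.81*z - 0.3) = -8.52*z^2 + 1.95*z + 2.93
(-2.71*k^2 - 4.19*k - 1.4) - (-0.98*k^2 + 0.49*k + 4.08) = -1.73*k^2 - 4.68*k - 5.48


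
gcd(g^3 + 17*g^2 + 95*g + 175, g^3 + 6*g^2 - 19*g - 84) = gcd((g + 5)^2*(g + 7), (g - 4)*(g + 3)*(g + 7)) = g + 7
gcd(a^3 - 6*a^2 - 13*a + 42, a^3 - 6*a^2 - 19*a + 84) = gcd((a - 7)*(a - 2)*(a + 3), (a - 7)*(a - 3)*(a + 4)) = a - 7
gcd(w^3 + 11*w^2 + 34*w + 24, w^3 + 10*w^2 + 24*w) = w^2 + 10*w + 24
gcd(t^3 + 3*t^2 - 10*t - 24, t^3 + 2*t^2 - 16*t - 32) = t^2 + 6*t + 8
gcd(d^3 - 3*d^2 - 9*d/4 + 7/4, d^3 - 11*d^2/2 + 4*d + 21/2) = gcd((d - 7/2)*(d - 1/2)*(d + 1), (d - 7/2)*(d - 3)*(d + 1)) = d^2 - 5*d/2 - 7/2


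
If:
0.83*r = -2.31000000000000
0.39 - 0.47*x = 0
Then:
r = -2.78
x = 0.83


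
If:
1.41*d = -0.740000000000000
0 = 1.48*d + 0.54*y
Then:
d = -0.52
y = 1.44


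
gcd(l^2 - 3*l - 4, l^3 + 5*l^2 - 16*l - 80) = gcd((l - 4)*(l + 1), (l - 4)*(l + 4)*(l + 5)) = l - 4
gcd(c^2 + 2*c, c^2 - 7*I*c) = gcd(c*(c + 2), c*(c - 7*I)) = c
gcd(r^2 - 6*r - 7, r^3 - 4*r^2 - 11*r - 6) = r + 1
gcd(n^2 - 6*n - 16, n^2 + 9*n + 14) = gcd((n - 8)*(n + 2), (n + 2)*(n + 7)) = n + 2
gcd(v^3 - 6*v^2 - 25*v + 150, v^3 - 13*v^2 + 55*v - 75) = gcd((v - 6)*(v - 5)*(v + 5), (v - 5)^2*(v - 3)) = v - 5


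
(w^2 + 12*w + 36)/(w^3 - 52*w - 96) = (w + 6)/(w^2 - 6*w - 16)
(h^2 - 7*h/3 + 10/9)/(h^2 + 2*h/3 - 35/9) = (3*h - 2)/(3*h + 7)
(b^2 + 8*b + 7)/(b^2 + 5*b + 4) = (b + 7)/(b + 4)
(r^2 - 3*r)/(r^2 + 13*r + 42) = r*(r - 3)/(r^2 + 13*r + 42)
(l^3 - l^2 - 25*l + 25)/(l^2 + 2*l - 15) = (l^2 - 6*l + 5)/(l - 3)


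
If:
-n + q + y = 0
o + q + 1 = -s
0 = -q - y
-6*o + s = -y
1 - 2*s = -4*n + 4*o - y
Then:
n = 0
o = 5/11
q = -23/11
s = 7/11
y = 23/11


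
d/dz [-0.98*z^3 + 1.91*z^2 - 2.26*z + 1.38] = -2.94*z^2 + 3.82*z - 2.26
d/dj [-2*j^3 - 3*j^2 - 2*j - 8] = -6*j^2 - 6*j - 2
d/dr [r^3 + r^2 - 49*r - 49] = 3*r^2 + 2*r - 49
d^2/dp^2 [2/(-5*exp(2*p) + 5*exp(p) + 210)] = 2*(2*(2*exp(p) - 1)^2*exp(p) + (4*exp(p) - 1)*(-exp(2*p) + exp(p) + 42))*exp(p)/(5*(-exp(2*p) + exp(p) + 42)^3)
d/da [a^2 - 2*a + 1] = 2*a - 2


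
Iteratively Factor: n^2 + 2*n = (n)*(n + 2)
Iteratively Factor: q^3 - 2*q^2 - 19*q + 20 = (q - 1)*(q^2 - q - 20) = (q - 1)*(q + 4)*(q - 5)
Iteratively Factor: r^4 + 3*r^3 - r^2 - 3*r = (r + 1)*(r^3 + 2*r^2 - 3*r) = (r + 1)*(r + 3)*(r^2 - r) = (r - 1)*(r + 1)*(r + 3)*(r)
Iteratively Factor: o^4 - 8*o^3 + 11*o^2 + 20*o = (o)*(o^3 - 8*o^2 + 11*o + 20) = o*(o - 5)*(o^2 - 3*o - 4) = o*(o - 5)*(o - 4)*(o + 1)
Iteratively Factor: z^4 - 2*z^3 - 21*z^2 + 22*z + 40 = (z + 1)*(z^3 - 3*z^2 - 18*z + 40) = (z - 5)*(z + 1)*(z^2 + 2*z - 8) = (z - 5)*(z - 2)*(z + 1)*(z + 4)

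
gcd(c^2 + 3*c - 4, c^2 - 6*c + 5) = c - 1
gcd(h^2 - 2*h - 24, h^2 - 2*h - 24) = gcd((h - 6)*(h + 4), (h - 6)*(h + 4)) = h^2 - 2*h - 24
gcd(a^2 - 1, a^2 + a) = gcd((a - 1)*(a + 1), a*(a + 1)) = a + 1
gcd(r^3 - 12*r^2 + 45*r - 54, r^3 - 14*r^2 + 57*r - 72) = r^2 - 6*r + 9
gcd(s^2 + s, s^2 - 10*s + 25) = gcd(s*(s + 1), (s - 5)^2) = 1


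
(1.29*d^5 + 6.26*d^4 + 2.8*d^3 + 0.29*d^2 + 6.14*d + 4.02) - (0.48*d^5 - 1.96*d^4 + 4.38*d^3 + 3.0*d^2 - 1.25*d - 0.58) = 0.81*d^5 + 8.22*d^4 - 1.58*d^3 - 2.71*d^2 + 7.39*d + 4.6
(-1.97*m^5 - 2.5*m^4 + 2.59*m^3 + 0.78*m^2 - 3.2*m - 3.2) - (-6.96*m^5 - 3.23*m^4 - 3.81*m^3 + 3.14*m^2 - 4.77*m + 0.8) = 4.99*m^5 + 0.73*m^4 + 6.4*m^3 - 2.36*m^2 + 1.57*m - 4.0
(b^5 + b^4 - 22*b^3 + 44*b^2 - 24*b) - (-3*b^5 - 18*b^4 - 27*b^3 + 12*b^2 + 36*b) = 4*b^5 + 19*b^4 + 5*b^3 + 32*b^2 - 60*b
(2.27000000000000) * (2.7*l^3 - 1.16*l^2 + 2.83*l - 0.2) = 6.129*l^3 - 2.6332*l^2 + 6.4241*l - 0.454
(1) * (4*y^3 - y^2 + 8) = 4*y^3 - y^2 + 8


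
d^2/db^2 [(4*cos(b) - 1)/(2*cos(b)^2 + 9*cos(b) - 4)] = (-144*sin(b)^4*cos(b) + 88*sin(b)^4 - 121*sin(b)^2 - 31*cos(b)/2 - 117*cos(3*b)/2 + 8*cos(5*b) + 143)/(-2*sin(b)^2 + 9*cos(b) - 2)^3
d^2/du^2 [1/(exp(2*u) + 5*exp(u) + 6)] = (2*(2*exp(u) + 5)^2*exp(u) - (4*exp(u) + 5)*(exp(2*u) + 5*exp(u) + 6))*exp(u)/(exp(2*u) + 5*exp(u) + 6)^3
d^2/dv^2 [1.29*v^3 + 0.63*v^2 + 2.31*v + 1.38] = 7.74*v + 1.26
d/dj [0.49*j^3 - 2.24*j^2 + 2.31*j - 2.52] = 1.47*j^2 - 4.48*j + 2.31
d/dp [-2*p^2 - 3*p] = -4*p - 3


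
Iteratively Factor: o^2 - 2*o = (o)*(o - 2)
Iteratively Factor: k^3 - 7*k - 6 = (k + 1)*(k^2 - k - 6) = (k - 3)*(k + 1)*(k + 2)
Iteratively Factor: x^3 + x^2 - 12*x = (x + 4)*(x^2 - 3*x) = (x - 3)*(x + 4)*(x)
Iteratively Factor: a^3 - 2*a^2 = (a)*(a^2 - 2*a) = a^2*(a - 2)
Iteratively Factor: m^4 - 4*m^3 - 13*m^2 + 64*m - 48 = (m - 4)*(m^3 - 13*m + 12) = (m - 4)*(m - 1)*(m^2 + m - 12) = (m - 4)*(m - 1)*(m + 4)*(m - 3)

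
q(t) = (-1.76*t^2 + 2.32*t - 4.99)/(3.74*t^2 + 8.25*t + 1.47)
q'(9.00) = -0.01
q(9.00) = -0.33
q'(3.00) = -0.02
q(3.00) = -0.23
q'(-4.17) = -0.48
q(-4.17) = -1.41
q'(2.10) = 0.01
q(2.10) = -0.22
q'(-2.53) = -9.00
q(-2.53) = -4.88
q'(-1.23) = -3.30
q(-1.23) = 3.48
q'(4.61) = -0.02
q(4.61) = -0.27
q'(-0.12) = 141.70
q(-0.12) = -9.92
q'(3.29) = -0.02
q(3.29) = -0.24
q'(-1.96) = -973.30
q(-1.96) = 49.03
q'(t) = (2.32 - 3.52*t)/(3.74*t^2 + 8.25*t + 1.47) + (-7.48*t - 8.25)*(-1.76*t^2 + 2.32*t - 4.99)/(3.74*t^2 + 8.25*t + 1.47)^2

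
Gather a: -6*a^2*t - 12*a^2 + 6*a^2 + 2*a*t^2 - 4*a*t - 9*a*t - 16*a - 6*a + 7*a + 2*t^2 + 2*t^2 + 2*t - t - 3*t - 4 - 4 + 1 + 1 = a^2*(-6*t - 6) + a*(2*t^2 - 13*t - 15) + 4*t^2 - 2*t - 6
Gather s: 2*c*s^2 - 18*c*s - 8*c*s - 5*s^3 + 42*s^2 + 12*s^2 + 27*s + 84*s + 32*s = -5*s^3 + s^2*(2*c + 54) + s*(143 - 26*c)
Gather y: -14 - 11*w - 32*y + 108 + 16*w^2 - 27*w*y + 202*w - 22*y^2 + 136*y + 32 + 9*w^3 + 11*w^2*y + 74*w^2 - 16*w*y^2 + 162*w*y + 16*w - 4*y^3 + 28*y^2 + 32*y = 9*w^3 + 90*w^2 + 207*w - 4*y^3 + y^2*(6 - 16*w) + y*(11*w^2 + 135*w + 136) + 126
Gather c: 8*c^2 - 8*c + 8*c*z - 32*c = 8*c^2 + c*(8*z - 40)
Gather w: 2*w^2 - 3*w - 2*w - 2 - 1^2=2*w^2 - 5*w - 3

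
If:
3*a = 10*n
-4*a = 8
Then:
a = -2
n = -3/5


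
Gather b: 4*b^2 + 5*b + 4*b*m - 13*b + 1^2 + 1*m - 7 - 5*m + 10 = 4*b^2 + b*(4*m - 8) - 4*m + 4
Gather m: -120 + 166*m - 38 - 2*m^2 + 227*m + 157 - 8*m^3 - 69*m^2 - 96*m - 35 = -8*m^3 - 71*m^2 + 297*m - 36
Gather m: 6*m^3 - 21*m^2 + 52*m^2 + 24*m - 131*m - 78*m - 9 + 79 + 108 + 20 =6*m^3 + 31*m^2 - 185*m + 198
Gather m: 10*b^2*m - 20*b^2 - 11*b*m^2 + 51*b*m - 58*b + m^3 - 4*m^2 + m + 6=-20*b^2 - 58*b + m^3 + m^2*(-11*b - 4) + m*(10*b^2 + 51*b + 1) + 6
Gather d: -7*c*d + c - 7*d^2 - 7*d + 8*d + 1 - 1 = c - 7*d^2 + d*(1 - 7*c)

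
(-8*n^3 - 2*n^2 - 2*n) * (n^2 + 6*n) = -8*n^5 - 50*n^4 - 14*n^3 - 12*n^2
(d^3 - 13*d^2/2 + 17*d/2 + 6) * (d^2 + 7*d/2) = d^5 - 3*d^4 - 57*d^3/4 + 143*d^2/4 + 21*d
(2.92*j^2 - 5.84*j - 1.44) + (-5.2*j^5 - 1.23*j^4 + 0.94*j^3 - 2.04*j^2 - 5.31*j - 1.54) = -5.2*j^5 - 1.23*j^4 + 0.94*j^3 + 0.88*j^2 - 11.15*j - 2.98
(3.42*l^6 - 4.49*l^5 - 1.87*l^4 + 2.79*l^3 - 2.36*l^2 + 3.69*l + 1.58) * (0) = 0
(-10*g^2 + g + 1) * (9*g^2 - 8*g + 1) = -90*g^4 + 89*g^3 - 9*g^2 - 7*g + 1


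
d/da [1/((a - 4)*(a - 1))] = (5 - 2*a)/(a^4 - 10*a^3 + 33*a^2 - 40*a + 16)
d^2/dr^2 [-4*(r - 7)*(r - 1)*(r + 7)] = 8 - 24*r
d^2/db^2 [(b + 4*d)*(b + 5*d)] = 2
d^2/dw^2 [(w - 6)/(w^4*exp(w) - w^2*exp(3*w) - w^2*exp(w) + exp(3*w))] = (2*(w - 6)*(-w^4 - 4*w^3 + 3*w^2*exp(2*w) + w^2 + 2*w*exp(2*w) + 2*w - 3*exp(2*w))^2 + (w^4 - w^2*exp(2*w) - w^2 + exp(2*w))*(-2*w^4 - 8*w^3 + 6*w^2*exp(2*w) + 2*w^2 + 4*w*exp(2*w) + 4*w - (w - 6)*(w^4 + 8*w^3 - 9*w^2*exp(2*w) + 11*w^2 - 12*w*exp(2*w) - 4*w + 7*exp(2*w) - 2) - 6*exp(2*w)))*exp(-w)/(w^4 - w^2*exp(2*w) - w^2 + exp(2*w))^3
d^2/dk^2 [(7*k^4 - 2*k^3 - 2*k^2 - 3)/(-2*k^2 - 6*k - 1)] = 4*(-14*k^6 - 126*k^5 - 399*k^4 - 146*k^3 + 9*k^2 + 57*k + 52)/(8*k^6 + 72*k^5 + 228*k^4 + 288*k^3 + 114*k^2 + 18*k + 1)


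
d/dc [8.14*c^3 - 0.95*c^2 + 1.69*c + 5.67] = 24.42*c^2 - 1.9*c + 1.69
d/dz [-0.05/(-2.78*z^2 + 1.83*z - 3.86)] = (0.0915 - 0.278*z)/(2.78*z^2 - 1.83*z + 3.86)^2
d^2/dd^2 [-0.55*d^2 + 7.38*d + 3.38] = -1.10000000000000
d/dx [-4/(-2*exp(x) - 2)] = -1/(2*cosh(x/2)^2)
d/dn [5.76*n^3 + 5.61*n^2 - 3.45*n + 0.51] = 17.28*n^2 + 11.22*n - 3.45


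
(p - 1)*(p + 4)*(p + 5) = p^3 + 8*p^2 + 11*p - 20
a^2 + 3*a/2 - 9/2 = (a - 3/2)*(a + 3)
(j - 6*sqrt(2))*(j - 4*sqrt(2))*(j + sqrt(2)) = j^3 - 9*sqrt(2)*j^2 + 28*j + 48*sqrt(2)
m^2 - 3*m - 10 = (m - 5)*(m + 2)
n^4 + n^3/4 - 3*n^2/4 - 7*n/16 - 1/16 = (n - 1)*(n + 1/4)*(n + 1/2)^2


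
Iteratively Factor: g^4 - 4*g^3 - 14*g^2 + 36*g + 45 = (g - 5)*(g^3 + g^2 - 9*g - 9) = (g - 5)*(g - 3)*(g^2 + 4*g + 3) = (g - 5)*(g - 3)*(g + 3)*(g + 1)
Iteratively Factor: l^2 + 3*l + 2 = (l + 1)*(l + 2)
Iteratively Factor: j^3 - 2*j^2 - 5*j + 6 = (j - 1)*(j^2 - j - 6) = (j - 3)*(j - 1)*(j + 2)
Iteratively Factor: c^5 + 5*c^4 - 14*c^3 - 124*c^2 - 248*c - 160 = (c - 5)*(c^4 + 10*c^3 + 36*c^2 + 56*c + 32) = (c - 5)*(c + 2)*(c^3 + 8*c^2 + 20*c + 16) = (c - 5)*(c + 2)*(c + 4)*(c^2 + 4*c + 4) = (c - 5)*(c + 2)^2*(c + 4)*(c + 2)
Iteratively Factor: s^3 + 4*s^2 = (s + 4)*(s^2) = s*(s + 4)*(s)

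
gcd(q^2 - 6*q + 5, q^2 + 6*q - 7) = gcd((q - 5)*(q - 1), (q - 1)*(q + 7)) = q - 1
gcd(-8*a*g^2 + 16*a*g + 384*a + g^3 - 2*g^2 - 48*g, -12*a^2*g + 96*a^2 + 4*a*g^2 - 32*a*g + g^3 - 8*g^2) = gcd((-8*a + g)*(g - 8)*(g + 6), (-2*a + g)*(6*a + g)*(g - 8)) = g - 8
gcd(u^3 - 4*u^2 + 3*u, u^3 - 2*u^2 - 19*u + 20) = u - 1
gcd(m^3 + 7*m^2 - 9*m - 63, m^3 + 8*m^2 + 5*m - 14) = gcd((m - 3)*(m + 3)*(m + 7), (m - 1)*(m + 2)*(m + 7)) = m + 7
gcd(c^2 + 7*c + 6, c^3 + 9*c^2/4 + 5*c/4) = c + 1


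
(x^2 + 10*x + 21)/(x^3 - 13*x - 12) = (x + 7)/(x^2 - 3*x - 4)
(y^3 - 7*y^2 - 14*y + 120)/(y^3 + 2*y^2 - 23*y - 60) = (y - 6)/(y + 3)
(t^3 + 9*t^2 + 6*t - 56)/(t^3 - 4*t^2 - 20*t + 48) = (t + 7)/(t - 6)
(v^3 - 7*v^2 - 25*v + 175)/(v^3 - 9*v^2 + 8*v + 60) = (v^2 - 2*v - 35)/(v^2 - 4*v - 12)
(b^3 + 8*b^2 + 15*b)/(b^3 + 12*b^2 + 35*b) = (b + 3)/(b + 7)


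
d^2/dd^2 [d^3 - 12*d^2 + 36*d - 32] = 6*d - 24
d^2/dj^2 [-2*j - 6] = 0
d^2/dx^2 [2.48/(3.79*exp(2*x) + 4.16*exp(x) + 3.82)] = (2.48*(7.58*exp(x) + 4.16)*(15.16*exp(x) + 8.32)*exp(x) - (37.5968*exp(x) + 10.3168)*(3.79*exp(2*x) + 4.16*exp(x) + 3.82))*exp(x)/(3.79*exp(2*x) + 4.16*exp(x) + 3.82)^3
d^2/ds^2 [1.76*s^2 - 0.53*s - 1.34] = 3.52000000000000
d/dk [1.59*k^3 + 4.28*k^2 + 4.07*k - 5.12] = 4.77*k^2 + 8.56*k + 4.07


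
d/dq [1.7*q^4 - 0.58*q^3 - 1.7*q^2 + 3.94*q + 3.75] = 6.8*q^3 - 1.74*q^2 - 3.4*q + 3.94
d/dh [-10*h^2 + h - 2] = 1 - 20*h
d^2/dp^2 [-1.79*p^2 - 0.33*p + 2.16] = -3.58000000000000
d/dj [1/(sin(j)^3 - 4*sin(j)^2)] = (8 - 3*sin(j))*cos(j)/((sin(j) - 4)^2*sin(j)^3)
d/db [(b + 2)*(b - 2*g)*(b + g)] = 3*b^2 - 2*b*g + 4*b - 2*g^2 - 2*g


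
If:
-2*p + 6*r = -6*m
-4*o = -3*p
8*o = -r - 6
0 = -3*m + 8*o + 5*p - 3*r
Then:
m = 6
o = 0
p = 0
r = -6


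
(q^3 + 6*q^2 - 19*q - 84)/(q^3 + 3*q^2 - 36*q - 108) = (q^2 + 3*q - 28)/(q^2 - 36)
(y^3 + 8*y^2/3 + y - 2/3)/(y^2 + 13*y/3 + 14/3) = (3*y^2 + 2*y - 1)/(3*y + 7)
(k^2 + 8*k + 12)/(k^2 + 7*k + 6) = (k + 2)/(k + 1)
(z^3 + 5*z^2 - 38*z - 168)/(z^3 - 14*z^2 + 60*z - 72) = (z^2 + 11*z + 28)/(z^2 - 8*z + 12)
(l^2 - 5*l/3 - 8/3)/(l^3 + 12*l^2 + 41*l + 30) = (l - 8/3)/(l^2 + 11*l + 30)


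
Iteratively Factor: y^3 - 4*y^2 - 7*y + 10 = (y - 5)*(y^2 + y - 2) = (y - 5)*(y + 2)*(y - 1)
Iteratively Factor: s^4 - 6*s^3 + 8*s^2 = (s)*(s^3 - 6*s^2 + 8*s) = s*(s - 2)*(s^2 - 4*s) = s^2*(s - 2)*(s - 4)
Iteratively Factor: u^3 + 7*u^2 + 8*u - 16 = (u + 4)*(u^2 + 3*u - 4) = (u + 4)^2*(u - 1)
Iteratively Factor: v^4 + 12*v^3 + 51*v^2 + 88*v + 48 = (v + 4)*(v^3 + 8*v^2 + 19*v + 12) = (v + 1)*(v + 4)*(v^2 + 7*v + 12) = (v + 1)*(v + 4)^2*(v + 3)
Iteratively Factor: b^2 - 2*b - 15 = (b + 3)*(b - 5)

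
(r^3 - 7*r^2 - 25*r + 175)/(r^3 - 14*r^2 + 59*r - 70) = (r + 5)/(r - 2)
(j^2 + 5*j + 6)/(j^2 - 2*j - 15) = (j + 2)/(j - 5)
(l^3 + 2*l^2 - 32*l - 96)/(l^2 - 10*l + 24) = (l^2 + 8*l + 16)/(l - 4)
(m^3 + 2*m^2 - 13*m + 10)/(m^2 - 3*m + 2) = m + 5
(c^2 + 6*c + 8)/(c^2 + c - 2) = (c + 4)/(c - 1)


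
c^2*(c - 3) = c^3 - 3*c^2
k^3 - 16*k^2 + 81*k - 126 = (k - 7)*(k - 6)*(k - 3)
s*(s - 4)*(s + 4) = s^3 - 16*s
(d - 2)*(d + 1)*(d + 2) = d^3 + d^2 - 4*d - 4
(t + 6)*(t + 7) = t^2 + 13*t + 42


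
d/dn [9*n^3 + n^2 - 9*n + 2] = 27*n^2 + 2*n - 9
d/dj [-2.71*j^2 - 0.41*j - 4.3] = -5.42*j - 0.41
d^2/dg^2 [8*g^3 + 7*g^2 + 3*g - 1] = 48*g + 14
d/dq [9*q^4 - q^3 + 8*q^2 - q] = 36*q^3 - 3*q^2 + 16*q - 1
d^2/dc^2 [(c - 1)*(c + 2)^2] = 6*c + 6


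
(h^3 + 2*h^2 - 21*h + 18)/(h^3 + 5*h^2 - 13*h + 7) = (h^2 + 3*h - 18)/(h^2 + 6*h - 7)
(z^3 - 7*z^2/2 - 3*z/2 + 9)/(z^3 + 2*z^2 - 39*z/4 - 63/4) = 2*(z - 2)/(2*z + 7)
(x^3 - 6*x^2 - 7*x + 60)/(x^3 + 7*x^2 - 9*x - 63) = (x^2 - 9*x + 20)/(x^2 + 4*x - 21)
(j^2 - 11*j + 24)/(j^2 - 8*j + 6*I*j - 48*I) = (j - 3)/(j + 6*I)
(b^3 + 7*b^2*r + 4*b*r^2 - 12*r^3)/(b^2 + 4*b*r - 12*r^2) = (-b^2 - b*r + 2*r^2)/(-b + 2*r)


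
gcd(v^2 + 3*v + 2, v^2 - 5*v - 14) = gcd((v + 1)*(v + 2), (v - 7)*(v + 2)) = v + 2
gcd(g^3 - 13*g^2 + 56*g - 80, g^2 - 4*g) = g - 4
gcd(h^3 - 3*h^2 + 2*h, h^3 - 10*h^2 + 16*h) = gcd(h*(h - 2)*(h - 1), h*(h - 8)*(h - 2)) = h^2 - 2*h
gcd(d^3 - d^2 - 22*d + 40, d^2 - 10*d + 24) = d - 4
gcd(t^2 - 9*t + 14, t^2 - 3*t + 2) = t - 2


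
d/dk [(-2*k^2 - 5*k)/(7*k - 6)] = 2*(-7*k^2 + 12*k + 15)/(49*k^2 - 84*k + 36)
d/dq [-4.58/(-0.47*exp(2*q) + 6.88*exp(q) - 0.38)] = (31.5104 - 4.3052*exp(q))*exp(q)/(0.47*exp(2*q) - 6.88*exp(q) + 0.38)^2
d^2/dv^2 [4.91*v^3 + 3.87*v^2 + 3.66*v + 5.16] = 29.46*v + 7.74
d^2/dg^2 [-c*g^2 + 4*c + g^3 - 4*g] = -2*c + 6*g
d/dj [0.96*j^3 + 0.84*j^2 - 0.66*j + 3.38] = 2.88*j^2 + 1.68*j - 0.66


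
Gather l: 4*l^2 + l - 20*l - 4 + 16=4*l^2 - 19*l + 12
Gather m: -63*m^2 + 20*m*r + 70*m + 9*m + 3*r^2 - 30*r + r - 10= -63*m^2 + m*(20*r + 79) + 3*r^2 - 29*r - 10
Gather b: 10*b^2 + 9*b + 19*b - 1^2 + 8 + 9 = 10*b^2 + 28*b + 16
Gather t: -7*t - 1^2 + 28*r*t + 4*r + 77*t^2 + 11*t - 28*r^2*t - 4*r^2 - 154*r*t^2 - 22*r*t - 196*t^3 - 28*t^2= -4*r^2 + 4*r - 196*t^3 + t^2*(49 - 154*r) + t*(-28*r^2 + 6*r + 4) - 1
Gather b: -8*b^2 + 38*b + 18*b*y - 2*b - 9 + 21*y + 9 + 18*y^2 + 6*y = -8*b^2 + b*(18*y + 36) + 18*y^2 + 27*y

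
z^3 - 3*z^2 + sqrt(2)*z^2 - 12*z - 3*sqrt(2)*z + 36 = (z - 3)*(z - 2*sqrt(2))*(z + 3*sqrt(2))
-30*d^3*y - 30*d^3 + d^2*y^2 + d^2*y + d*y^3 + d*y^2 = (-5*d + y)*(6*d + y)*(d*y + d)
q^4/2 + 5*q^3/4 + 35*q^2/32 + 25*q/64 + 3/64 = (q/2 + 1/2)*(q + 1/4)*(q + 1/2)*(q + 3/4)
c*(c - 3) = c^2 - 3*c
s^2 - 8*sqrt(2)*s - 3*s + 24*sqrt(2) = (s - 3)*(s - 8*sqrt(2))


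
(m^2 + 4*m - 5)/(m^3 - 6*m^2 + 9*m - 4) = (m + 5)/(m^2 - 5*m + 4)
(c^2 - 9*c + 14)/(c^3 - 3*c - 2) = (c - 7)/(c^2 + 2*c + 1)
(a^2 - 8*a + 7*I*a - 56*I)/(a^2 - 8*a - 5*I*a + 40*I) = (a + 7*I)/(a - 5*I)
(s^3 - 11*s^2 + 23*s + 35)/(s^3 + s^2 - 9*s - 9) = (s^2 - 12*s + 35)/(s^2 - 9)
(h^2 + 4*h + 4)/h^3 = (h^2 + 4*h + 4)/h^3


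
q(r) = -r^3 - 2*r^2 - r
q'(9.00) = -280.00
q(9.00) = -900.00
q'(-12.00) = -385.00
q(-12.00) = 1452.00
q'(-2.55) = -10.31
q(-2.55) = 6.13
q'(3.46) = -50.75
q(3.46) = -68.82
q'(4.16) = -69.56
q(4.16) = -110.76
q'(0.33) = -2.65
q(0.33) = -0.58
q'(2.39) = -27.70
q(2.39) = -27.47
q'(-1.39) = -1.24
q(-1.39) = 0.21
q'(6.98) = -175.08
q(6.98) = -444.49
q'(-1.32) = -0.95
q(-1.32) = 0.14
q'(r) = -3*r^2 - 4*r - 1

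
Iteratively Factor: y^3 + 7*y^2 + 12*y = (y + 3)*(y^2 + 4*y) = y*(y + 3)*(y + 4)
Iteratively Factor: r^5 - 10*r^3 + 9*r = (r - 1)*(r^4 + r^3 - 9*r^2 - 9*r) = (r - 1)*(r + 3)*(r^3 - 2*r^2 - 3*r) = r*(r - 1)*(r + 3)*(r^2 - 2*r - 3) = r*(r - 1)*(r + 1)*(r + 3)*(r - 3)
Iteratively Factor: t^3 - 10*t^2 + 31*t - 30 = (t - 3)*(t^2 - 7*t + 10) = (t - 3)*(t - 2)*(t - 5)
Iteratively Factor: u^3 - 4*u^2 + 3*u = (u - 3)*(u^2 - u) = u*(u - 3)*(u - 1)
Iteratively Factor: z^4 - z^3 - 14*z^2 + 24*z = (z + 4)*(z^3 - 5*z^2 + 6*z) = (z - 2)*(z + 4)*(z^2 - 3*z) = z*(z - 2)*(z + 4)*(z - 3)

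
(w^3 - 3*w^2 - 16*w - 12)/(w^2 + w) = w - 4 - 12/w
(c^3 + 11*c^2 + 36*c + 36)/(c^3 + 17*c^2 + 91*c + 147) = (c^2 + 8*c + 12)/(c^2 + 14*c + 49)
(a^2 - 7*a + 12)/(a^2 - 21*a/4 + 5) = 4*(a - 3)/(4*a - 5)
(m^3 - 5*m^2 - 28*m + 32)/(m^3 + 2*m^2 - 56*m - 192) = (m - 1)/(m + 6)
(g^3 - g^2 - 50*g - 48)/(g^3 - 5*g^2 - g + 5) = (g^2 - 2*g - 48)/(g^2 - 6*g + 5)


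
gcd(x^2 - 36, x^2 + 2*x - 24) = x + 6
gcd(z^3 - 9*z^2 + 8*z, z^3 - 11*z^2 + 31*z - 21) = z - 1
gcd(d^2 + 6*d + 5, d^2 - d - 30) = d + 5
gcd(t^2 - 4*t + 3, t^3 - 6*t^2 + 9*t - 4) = t - 1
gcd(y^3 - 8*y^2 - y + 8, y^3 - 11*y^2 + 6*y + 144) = y - 8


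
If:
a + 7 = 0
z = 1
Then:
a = -7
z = 1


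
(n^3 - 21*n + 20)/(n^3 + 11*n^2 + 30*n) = (n^2 - 5*n + 4)/(n*(n + 6))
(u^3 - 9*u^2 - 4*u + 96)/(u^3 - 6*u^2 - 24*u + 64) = (u^2 - u - 12)/(u^2 + 2*u - 8)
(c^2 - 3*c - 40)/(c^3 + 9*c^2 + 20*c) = (c - 8)/(c*(c + 4))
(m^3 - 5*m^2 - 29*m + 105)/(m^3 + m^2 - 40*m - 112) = (m^2 + 2*m - 15)/(m^2 + 8*m + 16)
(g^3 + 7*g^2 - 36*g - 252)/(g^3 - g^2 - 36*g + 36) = (g + 7)/(g - 1)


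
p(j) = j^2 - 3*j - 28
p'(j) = 2*j - 3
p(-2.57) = -13.69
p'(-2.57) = -8.14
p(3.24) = -27.22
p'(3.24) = 3.48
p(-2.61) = -13.36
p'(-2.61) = -8.22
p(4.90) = -18.69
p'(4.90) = 6.80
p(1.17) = -30.14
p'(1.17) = -0.66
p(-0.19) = -27.39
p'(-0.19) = -3.38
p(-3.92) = -0.87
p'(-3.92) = -10.84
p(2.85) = -28.43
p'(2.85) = 2.70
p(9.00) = 26.00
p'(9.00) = 15.00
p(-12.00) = 152.00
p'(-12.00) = -27.00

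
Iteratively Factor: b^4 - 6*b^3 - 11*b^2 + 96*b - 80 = (b - 5)*(b^3 - b^2 - 16*b + 16) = (b - 5)*(b + 4)*(b^2 - 5*b + 4) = (b - 5)*(b - 4)*(b + 4)*(b - 1)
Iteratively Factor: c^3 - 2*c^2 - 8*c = (c)*(c^2 - 2*c - 8) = c*(c + 2)*(c - 4)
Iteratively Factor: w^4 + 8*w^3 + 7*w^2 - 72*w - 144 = (w + 4)*(w^3 + 4*w^2 - 9*w - 36) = (w - 3)*(w + 4)*(w^2 + 7*w + 12) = (w - 3)*(w + 3)*(w + 4)*(w + 4)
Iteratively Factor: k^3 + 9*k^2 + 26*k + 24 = (k + 4)*(k^2 + 5*k + 6) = (k + 3)*(k + 4)*(k + 2)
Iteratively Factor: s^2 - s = (s - 1)*(s)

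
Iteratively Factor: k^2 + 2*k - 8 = (k - 2)*(k + 4)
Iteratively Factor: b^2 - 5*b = (b - 5)*(b)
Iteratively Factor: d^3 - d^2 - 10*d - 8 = (d + 1)*(d^2 - 2*d - 8) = (d + 1)*(d + 2)*(d - 4)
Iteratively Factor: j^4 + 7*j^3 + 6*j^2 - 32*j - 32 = (j + 1)*(j^3 + 6*j^2 - 32) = (j + 1)*(j + 4)*(j^2 + 2*j - 8) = (j - 2)*(j + 1)*(j + 4)*(j + 4)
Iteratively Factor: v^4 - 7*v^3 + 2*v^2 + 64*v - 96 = (v - 4)*(v^3 - 3*v^2 - 10*v + 24) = (v - 4)*(v + 3)*(v^2 - 6*v + 8) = (v - 4)*(v - 2)*(v + 3)*(v - 4)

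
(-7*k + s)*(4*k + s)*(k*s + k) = -28*k^3*s - 28*k^3 - 3*k^2*s^2 - 3*k^2*s + k*s^3 + k*s^2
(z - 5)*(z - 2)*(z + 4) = z^3 - 3*z^2 - 18*z + 40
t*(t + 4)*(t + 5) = t^3 + 9*t^2 + 20*t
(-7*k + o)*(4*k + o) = -28*k^2 - 3*k*o + o^2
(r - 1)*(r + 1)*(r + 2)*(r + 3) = r^4 + 5*r^3 + 5*r^2 - 5*r - 6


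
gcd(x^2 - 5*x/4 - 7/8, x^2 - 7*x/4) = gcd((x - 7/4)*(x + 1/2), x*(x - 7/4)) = x - 7/4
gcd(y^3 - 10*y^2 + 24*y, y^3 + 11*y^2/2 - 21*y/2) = y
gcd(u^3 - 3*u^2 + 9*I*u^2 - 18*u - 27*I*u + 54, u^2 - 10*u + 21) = u - 3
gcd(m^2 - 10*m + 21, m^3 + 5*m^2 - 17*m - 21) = m - 3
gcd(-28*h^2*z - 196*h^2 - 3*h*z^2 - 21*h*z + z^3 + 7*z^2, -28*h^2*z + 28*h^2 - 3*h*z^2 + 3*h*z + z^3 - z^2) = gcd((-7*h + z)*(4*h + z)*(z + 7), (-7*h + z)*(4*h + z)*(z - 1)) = -28*h^2 - 3*h*z + z^2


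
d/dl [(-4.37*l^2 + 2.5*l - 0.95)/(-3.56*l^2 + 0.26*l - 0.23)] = (7.7638*l^2 - 4.7538*l - 0.328)/(12.6736*l^4 - 1.8512*l^3 + 1.7052*l^2 - 0.1196*l + 0.0529)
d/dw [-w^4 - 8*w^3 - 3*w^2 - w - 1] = -4*w^3 - 24*w^2 - 6*w - 1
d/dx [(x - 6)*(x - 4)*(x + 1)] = 3*x^2 - 18*x + 14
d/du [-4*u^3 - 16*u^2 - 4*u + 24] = -12*u^2 - 32*u - 4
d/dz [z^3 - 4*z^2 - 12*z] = 3*z^2 - 8*z - 12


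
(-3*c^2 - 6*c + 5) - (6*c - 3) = -3*c^2 - 12*c + 8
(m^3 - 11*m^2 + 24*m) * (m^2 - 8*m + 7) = m^5 - 19*m^4 + 119*m^3 - 269*m^2 + 168*m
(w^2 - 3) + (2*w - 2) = w^2 + 2*w - 5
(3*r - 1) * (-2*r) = -6*r^2 + 2*r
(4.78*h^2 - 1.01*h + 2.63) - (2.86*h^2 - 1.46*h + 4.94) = 1.92*h^2 + 0.45*h - 2.31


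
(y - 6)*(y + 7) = y^2 + y - 42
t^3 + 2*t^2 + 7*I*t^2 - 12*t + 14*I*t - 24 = (t + 2)*(t + 3*I)*(t + 4*I)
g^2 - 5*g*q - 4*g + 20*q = (g - 4)*(g - 5*q)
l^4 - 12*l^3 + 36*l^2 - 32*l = l*(l - 8)*(l - 2)^2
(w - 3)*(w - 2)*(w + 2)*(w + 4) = w^4 + w^3 - 16*w^2 - 4*w + 48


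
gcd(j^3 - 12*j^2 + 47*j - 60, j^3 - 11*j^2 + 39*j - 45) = j^2 - 8*j + 15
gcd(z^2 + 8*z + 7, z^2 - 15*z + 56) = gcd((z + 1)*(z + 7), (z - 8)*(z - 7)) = 1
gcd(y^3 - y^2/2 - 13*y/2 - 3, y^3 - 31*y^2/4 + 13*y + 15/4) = y - 3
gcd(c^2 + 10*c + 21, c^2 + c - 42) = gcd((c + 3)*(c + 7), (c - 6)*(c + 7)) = c + 7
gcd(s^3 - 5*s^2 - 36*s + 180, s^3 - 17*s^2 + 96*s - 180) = s^2 - 11*s + 30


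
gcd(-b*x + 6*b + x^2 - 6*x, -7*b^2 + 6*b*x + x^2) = -b + x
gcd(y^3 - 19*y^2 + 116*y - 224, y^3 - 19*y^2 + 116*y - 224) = y^3 - 19*y^2 + 116*y - 224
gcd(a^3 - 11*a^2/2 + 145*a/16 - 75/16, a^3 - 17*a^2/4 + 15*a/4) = a^2 - 17*a/4 + 15/4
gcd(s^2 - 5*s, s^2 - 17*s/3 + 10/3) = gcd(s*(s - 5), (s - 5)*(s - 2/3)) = s - 5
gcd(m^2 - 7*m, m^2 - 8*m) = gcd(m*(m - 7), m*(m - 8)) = m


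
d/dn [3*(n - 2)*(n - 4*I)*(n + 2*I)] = 9*n^2 + 12*n*(-1 - I) + 24 + 12*I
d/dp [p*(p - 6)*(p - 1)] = 3*p^2 - 14*p + 6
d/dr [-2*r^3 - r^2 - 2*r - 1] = -6*r^2 - 2*r - 2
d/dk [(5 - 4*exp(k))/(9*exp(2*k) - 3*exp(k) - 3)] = (4*exp(2*k) - 10*exp(k) + 3)*exp(k)/(9*exp(4*k) - 6*exp(3*k) - 5*exp(2*k) + 2*exp(k) + 1)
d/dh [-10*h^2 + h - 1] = 1 - 20*h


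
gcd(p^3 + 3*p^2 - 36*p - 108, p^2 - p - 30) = p - 6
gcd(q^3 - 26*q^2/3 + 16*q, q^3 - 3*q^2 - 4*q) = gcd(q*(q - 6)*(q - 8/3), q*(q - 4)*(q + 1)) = q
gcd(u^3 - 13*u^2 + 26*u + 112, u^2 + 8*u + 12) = u + 2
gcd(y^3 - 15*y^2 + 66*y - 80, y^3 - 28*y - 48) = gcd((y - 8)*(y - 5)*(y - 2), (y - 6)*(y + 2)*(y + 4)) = 1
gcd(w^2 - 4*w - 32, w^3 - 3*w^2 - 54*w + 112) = w - 8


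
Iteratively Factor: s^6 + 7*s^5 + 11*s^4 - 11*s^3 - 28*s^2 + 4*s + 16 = (s + 4)*(s^5 + 3*s^4 - s^3 - 7*s^2 + 4) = (s + 2)*(s + 4)*(s^4 + s^3 - 3*s^2 - s + 2) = (s + 2)^2*(s + 4)*(s^3 - s^2 - s + 1) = (s - 1)*(s + 2)^2*(s + 4)*(s^2 - 1) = (s - 1)^2*(s + 2)^2*(s + 4)*(s + 1)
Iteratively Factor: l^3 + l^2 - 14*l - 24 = (l + 3)*(l^2 - 2*l - 8) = (l - 4)*(l + 3)*(l + 2)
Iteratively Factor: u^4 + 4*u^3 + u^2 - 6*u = (u)*(u^3 + 4*u^2 + u - 6) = u*(u + 2)*(u^2 + 2*u - 3) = u*(u - 1)*(u + 2)*(u + 3)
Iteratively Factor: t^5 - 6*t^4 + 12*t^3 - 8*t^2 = (t - 2)*(t^4 - 4*t^3 + 4*t^2) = t*(t - 2)*(t^3 - 4*t^2 + 4*t) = t^2*(t - 2)*(t^2 - 4*t + 4) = t^2*(t - 2)^2*(t - 2)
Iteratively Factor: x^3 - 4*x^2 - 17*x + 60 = (x - 5)*(x^2 + x - 12) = (x - 5)*(x + 4)*(x - 3)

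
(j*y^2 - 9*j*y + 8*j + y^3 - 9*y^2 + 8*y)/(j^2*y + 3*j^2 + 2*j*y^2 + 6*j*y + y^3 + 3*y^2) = (y^2 - 9*y + 8)/(j*y + 3*j + y^2 + 3*y)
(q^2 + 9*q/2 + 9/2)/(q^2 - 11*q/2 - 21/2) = (q + 3)/(q - 7)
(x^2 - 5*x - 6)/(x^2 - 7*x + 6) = (x + 1)/(x - 1)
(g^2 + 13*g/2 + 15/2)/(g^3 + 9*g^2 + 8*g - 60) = (g + 3/2)/(g^2 + 4*g - 12)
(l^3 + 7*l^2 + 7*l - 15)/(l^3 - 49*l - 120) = (l - 1)/(l - 8)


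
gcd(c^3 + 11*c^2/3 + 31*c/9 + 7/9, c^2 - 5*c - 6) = c + 1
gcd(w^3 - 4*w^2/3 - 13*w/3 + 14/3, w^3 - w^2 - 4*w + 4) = w^2 + w - 2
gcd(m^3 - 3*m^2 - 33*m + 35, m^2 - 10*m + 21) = m - 7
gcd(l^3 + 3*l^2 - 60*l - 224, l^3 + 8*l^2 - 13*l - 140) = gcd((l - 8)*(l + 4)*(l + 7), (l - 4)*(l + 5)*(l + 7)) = l + 7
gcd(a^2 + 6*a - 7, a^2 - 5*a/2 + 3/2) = a - 1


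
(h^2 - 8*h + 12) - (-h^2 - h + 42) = 2*h^2 - 7*h - 30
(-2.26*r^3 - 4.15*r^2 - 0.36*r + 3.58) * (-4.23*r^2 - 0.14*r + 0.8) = 9.5598*r^5 + 17.8709*r^4 + 0.2958*r^3 - 18.413*r^2 - 0.7892*r + 2.864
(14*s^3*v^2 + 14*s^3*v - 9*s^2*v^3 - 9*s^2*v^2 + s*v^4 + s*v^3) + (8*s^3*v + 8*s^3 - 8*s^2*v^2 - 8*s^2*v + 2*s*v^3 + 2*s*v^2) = 14*s^3*v^2 + 22*s^3*v + 8*s^3 - 9*s^2*v^3 - 17*s^2*v^2 - 8*s^2*v + s*v^4 + 3*s*v^3 + 2*s*v^2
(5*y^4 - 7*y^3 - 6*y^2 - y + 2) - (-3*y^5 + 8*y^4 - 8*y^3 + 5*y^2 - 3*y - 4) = 3*y^5 - 3*y^4 + y^3 - 11*y^2 + 2*y + 6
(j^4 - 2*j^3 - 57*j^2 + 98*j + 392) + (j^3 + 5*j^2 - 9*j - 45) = j^4 - j^3 - 52*j^2 + 89*j + 347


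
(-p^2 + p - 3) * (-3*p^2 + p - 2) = 3*p^4 - 4*p^3 + 12*p^2 - 5*p + 6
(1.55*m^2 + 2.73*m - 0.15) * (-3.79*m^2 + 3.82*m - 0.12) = -5.8745*m^4 - 4.4257*m^3 + 10.8111*m^2 - 0.9006*m + 0.018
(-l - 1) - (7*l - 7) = 6 - 8*l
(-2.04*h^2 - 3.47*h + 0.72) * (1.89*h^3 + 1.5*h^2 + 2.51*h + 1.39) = -3.8556*h^5 - 9.6183*h^4 - 8.9646*h^3 - 10.4653*h^2 - 3.0161*h + 1.0008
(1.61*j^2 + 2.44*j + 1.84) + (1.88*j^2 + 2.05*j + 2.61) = 3.49*j^2 + 4.49*j + 4.45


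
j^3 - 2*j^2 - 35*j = j*(j - 7)*(j + 5)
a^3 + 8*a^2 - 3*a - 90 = (a - 3)*(a + 5)*(a + 6)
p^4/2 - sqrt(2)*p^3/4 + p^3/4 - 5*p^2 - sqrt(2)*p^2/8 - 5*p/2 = p*(p/2 + sqrt(2))*(p + 1/2)*(p - 5*sqrt(2)/2)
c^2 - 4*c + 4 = (c - 2)^2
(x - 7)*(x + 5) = x^2 - 2*x - 35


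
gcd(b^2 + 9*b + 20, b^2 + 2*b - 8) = b + 4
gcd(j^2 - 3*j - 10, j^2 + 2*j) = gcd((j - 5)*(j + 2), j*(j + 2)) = j + 2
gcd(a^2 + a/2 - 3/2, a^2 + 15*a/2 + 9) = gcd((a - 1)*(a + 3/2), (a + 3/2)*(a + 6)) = a + 3/2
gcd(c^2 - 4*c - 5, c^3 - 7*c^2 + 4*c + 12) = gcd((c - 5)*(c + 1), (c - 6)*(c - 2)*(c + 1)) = c + 1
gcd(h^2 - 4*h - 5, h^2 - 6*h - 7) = h + 1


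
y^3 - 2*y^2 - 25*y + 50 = (y - 5)*(y - 2)*(y + 5)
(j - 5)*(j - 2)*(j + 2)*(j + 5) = j^4 - 29*j^2 + 100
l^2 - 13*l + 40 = (l - 8)*(l - 5)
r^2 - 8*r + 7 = (r - 7)*(r - 1)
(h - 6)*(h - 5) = h^2 - 11*h + 30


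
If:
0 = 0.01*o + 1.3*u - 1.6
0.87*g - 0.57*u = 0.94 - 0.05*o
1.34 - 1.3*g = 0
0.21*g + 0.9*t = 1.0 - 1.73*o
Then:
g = 1.03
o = 13.69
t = -25.45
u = 1.13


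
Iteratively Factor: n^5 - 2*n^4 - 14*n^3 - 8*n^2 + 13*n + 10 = (n - 1)*(n^4 - n^3 - 15*n^2 - 23*n - 10) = (n - 5)*(n - 1)*(n^3 + 4*n^2 + 5*n + 2) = (n - 5)*(n - 1)*(n + 1)*(n^2 + 3*n + 2) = (n - 5)*(n - 1)*(n + 1)*(n + 2)*(n + 1)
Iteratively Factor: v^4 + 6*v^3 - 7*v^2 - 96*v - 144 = (v - 4)*(v^3 + 10*v^2 + 33*v + 36) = (v - 4)*(v + 3)*(v^2 + 7*v + 12) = (v - 4)*(v + 3)^2*(v + 4)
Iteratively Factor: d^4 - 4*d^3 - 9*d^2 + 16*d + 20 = (d + 2)*(d^3 - 6*d^2 + 3*d + 10) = (d + 1)*(d + 2)*(d^2 - 7*d + 10) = (d - 2)*(d + 1)*(d + 2)*(d - 5)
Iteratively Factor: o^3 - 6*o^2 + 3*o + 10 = (o - 2)*(o^2 - 4*o - 5) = (o - 2)*(o + 1)*(o - 5)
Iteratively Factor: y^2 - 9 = (y - 3)*(y + 3)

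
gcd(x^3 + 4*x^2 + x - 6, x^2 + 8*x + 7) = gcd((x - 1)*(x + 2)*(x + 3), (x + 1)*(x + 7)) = 1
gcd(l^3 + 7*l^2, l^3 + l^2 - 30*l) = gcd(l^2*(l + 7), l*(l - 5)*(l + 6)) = l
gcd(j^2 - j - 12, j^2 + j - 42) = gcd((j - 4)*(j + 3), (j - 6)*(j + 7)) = 1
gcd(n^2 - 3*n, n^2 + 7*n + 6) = 1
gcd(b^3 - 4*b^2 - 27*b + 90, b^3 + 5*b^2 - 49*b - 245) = b + 5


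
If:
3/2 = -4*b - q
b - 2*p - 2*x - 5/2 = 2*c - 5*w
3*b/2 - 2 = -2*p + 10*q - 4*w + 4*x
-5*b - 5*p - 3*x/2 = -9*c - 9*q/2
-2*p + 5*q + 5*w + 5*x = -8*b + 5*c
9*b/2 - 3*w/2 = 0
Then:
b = -2953/18095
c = -13099/18095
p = -139883/72380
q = -30661/36190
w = -8859/18095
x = 261/2585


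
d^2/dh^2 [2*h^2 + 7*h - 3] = 4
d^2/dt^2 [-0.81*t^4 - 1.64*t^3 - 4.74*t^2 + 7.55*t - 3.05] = -9.72*t^2 - 9.84*t - 9.48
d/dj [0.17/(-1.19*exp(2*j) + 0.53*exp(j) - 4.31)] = (0.4046*exp(j) - 0.0901)*exp(j)/(1.19*exp(2*j) - 0.53*exp(j) + 4.31)^2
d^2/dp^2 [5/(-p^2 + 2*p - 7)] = 10*(p^2 - 2*p - 4*(p - 1)^2 + 7)/(p^2 - 2*p + 7)^3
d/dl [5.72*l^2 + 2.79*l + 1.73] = 11.44*l + 2.79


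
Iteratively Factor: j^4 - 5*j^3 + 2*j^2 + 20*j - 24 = (j + 2)*(j^3 - 7*j^2 + 16*j - 12) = (j - 3)*(j + 2)*(j^2 - 4*j + 4) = (j - 3)*(j - 2)*(j + 2)*(j - 2)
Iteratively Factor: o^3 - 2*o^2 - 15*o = (o)*(o^2 - 2*o - 15) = o*(o - 5)*(o + 3)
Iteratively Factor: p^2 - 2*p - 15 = (p + 3)*(p - 5)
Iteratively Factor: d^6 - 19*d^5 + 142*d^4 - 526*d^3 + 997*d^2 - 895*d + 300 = (d - 1)*(d^5 - 18*d^4 + 124*d^3 - 402*d^2 + 595*d - 300) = (d - 5)*(d - 1)*(d^4 - 13*d^3 + 59*d^2 - 107*d + 60) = (d - 5)^2*(d - 1)*(d^3 - 8*d^2 + 19*d - 12) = (d - 5)^2*(d - 4)*(d - 1)*(d^2 - 4*d + 3) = (d - 5)^2*(d - 4)*(d - 1)^2*(d - 3)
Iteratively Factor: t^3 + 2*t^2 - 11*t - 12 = (t - 3)*(t^2 + 5*t + 4) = (t - 3)*(t + 1)*(t + 4)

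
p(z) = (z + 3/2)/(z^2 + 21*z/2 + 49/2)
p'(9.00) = 0.00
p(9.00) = 0.05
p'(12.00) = 0.00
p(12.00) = 0.05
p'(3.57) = -0.00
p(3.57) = 0.07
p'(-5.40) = -0.46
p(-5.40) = 1.28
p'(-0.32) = 0.02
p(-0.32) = 0.06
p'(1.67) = 0.00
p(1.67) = 0.07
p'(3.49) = -0.00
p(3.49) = 0.07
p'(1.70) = 0.00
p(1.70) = 0.07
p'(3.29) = -0.00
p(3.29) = 0.07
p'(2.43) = -0.00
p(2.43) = 0.07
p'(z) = (-2*z - 21/2)*(z + 3/2)/(z^2 + 21*z/2 + 49/2)^2 + 1/(z^2 + 21*z/2 + 49/2)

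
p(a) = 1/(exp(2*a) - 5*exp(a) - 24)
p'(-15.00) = 0.00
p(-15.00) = -0.04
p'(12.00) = 0.00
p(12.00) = 0.00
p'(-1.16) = 0.00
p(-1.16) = -0.04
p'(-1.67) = 0.00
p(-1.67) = -0.04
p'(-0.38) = 0.00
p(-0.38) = -0.04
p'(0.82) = 0.00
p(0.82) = -0.03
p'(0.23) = 0.00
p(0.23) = -0.03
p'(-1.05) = 0.00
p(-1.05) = -0.04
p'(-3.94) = 0.00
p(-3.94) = -0.04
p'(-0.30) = 0.00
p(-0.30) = -0.04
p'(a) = (-2*exp(2*a) + 5*exp(a))/(exp(2*a) - 5*exp(a) - 24)^2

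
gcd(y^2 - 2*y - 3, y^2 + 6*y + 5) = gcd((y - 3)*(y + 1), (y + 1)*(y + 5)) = y + 1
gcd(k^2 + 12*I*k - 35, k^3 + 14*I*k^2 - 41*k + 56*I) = k + 7*I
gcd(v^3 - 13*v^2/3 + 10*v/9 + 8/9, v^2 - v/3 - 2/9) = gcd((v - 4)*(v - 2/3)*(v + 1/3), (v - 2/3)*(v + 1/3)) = v^2 - v/3 - 2/9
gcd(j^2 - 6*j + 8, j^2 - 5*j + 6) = j - 2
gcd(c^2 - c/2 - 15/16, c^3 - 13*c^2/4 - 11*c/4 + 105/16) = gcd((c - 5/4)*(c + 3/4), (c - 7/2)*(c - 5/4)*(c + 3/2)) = c - 5/4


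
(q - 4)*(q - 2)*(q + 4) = q^3 - 2*q^2 - 16*q + 32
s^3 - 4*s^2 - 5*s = s*(s - 5)*(s + 1)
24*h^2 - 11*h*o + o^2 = (-8*h + o)*(-3*h + o)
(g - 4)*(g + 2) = g^2 - 2*g - 8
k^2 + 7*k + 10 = (k + 2)*(k + 5)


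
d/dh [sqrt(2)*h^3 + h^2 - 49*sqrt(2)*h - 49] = 3*sqrt(2)*h^2 + 2*h - 49*sqrt(2)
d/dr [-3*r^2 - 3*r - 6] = -6*r - 3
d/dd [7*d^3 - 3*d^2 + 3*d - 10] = 21*d^2 - 6*d + 3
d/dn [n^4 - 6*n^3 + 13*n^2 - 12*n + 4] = 4*n^3 - 18*n^2 + 26*n - 12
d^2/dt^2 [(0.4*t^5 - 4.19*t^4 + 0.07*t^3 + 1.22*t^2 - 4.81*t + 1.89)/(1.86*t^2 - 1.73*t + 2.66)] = (8.30304*t^7 - 49.585368*t^6 + 130.884132*t^5 - 254.84577*t^4 + 339.405894*t^3 - 354.678492*t^2 + 109.269636*t - 34.393618)/(6.434856*t^6 - 17.955324*t^5 + 44.30799*t^4 - 56.533805*t^3 + 63.36519*t^2 - 36.722364*t + 18.821096)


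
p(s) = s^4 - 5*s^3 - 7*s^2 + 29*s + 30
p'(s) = 4*s^3 - 15*s^2 - 14*s + 29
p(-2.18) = 7.90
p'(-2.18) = -53.21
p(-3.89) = 334.57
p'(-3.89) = -378.98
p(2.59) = 16.28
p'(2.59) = -38.39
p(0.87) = 47.21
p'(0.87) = 8.10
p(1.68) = 43.22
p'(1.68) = -17.89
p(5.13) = 12.10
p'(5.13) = 102.45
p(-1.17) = -3.63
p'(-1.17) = 18.44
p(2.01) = 35.73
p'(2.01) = -27.26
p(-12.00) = 28050.00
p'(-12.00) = -8875.00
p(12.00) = 11466.00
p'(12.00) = 4613.00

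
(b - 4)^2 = b^2 - 8*b + 16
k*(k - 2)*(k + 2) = k^3 - 4*k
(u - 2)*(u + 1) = u^2 - u - 2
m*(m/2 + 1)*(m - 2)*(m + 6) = m^4/2 + 3*m^3 - 2*m^2 - 12*m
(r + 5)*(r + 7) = r^2 + 12*r + 35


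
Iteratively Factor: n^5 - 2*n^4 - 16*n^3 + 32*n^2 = (n + 4)*(n^4 - 6*n^3 + 8*n^2) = (n - 4)*(n + 4)*(n^3 - 2*n^2) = n*(n - 4)*(n + 4)*(n^2 - 2*n) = n*(n - 4)*(n - 2)*(n + 4)*(n)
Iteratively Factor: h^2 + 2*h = (h)*(h + 2)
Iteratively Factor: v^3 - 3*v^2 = (v - 3)*(v^2) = v*(v - 3)*(v)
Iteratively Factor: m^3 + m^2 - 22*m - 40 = (m + 4)*(m^2 - 3*m - 10) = (m + 2)*(m + 4)*(m - 5)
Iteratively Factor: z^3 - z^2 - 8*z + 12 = (z - 2)*(z^2 + z - 6) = (z - 2)*(z + 3)*(z - 2)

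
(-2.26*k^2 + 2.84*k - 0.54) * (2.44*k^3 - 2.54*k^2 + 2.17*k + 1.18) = -5.5144*k^5 + 12.67*k^4 - 13.4354*k^3 + 4.8676*k^2 + 2.1794*k - 0.6372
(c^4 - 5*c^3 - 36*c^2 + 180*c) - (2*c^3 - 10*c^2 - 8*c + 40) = c^4 - 7*c^3 - 26*c^2 + 188*c - 40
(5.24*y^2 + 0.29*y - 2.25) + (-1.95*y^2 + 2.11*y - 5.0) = 3.29*y^2 + 2.4*y - 7.25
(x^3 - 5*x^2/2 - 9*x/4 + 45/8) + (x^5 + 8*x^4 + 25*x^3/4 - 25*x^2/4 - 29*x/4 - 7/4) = x^5 + 8*x^4 + 29*x^3/4 - 35*x^2/4 - 19*x/2 + 31/8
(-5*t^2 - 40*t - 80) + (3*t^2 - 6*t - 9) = -2*t^2 - 46*t - 89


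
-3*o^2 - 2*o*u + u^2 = (-3*o + u)*(o + u)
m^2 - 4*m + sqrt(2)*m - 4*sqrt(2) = (m - 4)*(m + sqrt(2))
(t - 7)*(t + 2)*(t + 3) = t^3 - 2*t^2 - 29*t - 42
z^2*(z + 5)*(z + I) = z^4 + 5*z^3 + I*z^3 + 5*I*z^2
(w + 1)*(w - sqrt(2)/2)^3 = w^4 - 3*sqrt(2)*w^3/2 + w^3 - 3*sqrt(2)*w^2/2 + 3*w^2/2 - sqrt(2)*w/4 + 3*w/2 - sqrt(2)/4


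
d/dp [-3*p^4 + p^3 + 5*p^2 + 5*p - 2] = -12*p^3 + 3*p^2 + 10*p + 5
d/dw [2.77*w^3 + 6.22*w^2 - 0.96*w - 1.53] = 8.31*w^2 + 12.44*w - 0.96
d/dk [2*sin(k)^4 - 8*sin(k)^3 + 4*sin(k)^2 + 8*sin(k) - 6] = 8*(sin(k)^3 - 3*sin(k)^2 + sin(k) + 1)*cos(k)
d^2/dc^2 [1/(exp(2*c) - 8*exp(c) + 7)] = 4*((2 - exp(c))*(exp(2*c) - 8*exp(c) + 7) + 2*(exp(c) - 4)^2*exp(c))*exp(c)/(exp(2*c) - 8*exp(c) + 7)^3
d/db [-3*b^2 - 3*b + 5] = -6*b - 3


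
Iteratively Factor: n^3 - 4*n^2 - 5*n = (n - 5)*(n^2 + n) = n*(n - 5)*(n + 1)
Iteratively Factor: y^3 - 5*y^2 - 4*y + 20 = (y - 2)*(y^2 - 3*y - 10) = (y - 2)*(y + 2)*(y - 5)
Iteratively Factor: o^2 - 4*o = (o)*(o - 4)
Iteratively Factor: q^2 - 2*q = (q)*(q - 2)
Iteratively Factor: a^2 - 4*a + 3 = (a - 1)*(a - 3)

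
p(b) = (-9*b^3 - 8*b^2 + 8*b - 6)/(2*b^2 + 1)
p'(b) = -4*b*(-9*b^3 - 8*b^2 + 8*b - 6)/(2*b^2 + 1)^2 + (-27*b^2 - 16*b + 8)/(2*b^2 + 1) = (-18*b^4 - 43*b^2 + 8*b + 8)/(4*b^4 + 4*b^2 + 1)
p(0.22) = -4.31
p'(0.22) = 6.35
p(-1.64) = -0.15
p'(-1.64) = -6.17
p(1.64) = -8.48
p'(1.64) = -5.52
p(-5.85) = 21.24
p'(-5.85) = -4.68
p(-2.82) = 6.49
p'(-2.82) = -5.23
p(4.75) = -24.13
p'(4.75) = -4.74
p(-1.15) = -3.32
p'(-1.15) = -6.74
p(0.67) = -3.66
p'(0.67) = -2.66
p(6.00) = -30.00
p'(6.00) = -4.66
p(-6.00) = 21.95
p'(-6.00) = -4.68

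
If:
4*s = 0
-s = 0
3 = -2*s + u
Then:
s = 0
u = 3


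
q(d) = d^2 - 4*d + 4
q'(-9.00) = -22.00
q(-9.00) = 121.00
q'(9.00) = 14.00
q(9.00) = 49.00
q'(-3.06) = -10.12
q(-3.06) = 25.60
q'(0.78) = -2.44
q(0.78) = 1.49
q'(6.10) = 8.20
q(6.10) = 16.81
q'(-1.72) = -7.44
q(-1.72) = 13.84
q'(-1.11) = -6.22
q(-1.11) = 9.67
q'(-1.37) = -6.74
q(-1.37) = 11.36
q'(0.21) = -3.58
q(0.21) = 3.20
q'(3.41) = 2.82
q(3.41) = 1.99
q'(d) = 2*d - 4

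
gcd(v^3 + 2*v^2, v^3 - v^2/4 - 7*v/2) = v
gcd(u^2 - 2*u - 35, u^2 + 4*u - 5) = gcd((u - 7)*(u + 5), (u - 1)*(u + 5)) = u + 5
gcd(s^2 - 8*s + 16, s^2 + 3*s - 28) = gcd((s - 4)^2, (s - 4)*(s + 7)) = s - 4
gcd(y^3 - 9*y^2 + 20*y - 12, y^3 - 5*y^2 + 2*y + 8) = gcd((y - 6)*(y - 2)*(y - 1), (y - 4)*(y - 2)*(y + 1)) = y - 2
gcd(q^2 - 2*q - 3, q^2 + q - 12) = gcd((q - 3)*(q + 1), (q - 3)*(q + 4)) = q - 3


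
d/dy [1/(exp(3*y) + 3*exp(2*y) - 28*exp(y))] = (-3*exp(2*y) - 6*exp(y) + 28)*exp(-y)/(exp(2*y) + 3*exp(y) - 28)^2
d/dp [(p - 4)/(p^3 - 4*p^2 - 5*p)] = (-p*(-p^2 + 4*p + 5) + (p - 4)*(-3*p^2 + 8*p + 5))/(p^2*(-p^2 + 4*p + 5)^2)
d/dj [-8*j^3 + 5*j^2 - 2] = 2*j*(5 - 12*j)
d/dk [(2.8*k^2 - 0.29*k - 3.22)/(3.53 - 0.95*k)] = (-2.66*k^2 + 19.768*k - 4.0827)/(0.9025*k^2 - 6.707*k + 12.4609)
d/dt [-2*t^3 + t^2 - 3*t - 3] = -6*t^2 + 2*t - 3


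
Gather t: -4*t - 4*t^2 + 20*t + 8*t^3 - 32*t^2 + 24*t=8*t^3 - 36*t^2 + 40*t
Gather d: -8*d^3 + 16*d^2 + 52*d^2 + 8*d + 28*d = -8*d^3 + 68*d^2 + 36*d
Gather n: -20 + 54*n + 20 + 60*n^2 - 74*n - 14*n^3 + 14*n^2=-14*n^3 + 74*n^2 - 20*n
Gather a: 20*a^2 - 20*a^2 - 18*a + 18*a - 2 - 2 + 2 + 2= 0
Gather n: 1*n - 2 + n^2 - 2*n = n^2 - n - 2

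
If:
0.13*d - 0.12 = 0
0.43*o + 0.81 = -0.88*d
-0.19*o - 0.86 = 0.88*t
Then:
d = 0.92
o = -3.77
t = -0.16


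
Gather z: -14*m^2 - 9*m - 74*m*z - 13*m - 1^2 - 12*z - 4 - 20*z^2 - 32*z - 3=-14*m^2 - 22*m - 20*z^2 + z*(-74*m - 44) - 8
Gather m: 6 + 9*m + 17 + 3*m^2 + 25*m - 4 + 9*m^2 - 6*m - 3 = 12*m^2 + 28*m + 16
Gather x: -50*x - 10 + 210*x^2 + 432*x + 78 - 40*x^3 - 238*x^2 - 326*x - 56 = -40*x^3 - 28*x^2 + 56*x + 12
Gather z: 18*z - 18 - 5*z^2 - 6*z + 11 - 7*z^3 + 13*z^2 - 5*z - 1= -7*z^3 + 8*z^2 + 7*z - 8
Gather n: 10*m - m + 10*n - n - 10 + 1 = 9*m + 9*n - 9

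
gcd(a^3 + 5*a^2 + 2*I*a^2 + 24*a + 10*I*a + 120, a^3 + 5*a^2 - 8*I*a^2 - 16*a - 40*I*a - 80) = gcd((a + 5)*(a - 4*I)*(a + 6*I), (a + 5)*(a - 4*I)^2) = a^2 + a*(5 - 4*I) - 20*I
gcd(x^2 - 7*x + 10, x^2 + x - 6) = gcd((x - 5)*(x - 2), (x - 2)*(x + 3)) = x - 2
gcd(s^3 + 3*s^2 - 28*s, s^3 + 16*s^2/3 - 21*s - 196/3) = s^2 + 3*s - 28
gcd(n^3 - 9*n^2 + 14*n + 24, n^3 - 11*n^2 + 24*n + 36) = n^2 - 5*n - 6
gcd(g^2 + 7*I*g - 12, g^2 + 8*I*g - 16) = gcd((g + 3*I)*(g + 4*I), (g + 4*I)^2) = g + 4*I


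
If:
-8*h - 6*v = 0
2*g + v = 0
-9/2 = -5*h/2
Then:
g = 6/5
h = 9/5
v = -12/5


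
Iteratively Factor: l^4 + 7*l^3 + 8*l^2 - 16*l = (l + 4)*(l^3 + 3*l^2 - 4*l) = (l + 4)^2*(l^2 - l) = l*(l + 4)^2*(l - 1)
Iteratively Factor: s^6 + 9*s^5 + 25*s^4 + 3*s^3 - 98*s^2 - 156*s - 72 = (s - 2)*(s^5 + 11*s^4 + 47*s^3 + 97*s^2 + 96*s + 36) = (s - 2)*(s + 3)*(s^4 + 8*s^3 + 23*s^2 + 28*s + 12) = (s - 2)*(s + 1)*(s + 3)*(s^3 + 7*s^2 + 16*s + 12) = (s - 2)*(s + 1)*(s + 2)*(s + 3)*(s^2 + 5*s + 6) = (s - 2)*(s + 1)*(s + 2)^2*(s + 3)*(s + 3)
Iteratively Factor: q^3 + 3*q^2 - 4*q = (q - 1)*(q^2 + 4*q) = q*(q - 1)*(q + 4)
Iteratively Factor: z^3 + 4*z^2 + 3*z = (z + 3)*(z^2 + z) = (z + 1)*(z + 3)*(z)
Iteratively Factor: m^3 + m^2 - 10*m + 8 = (m - 1)*(m^2 + 2*m - 8) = (m - 2)*(m - 1)*(m + 4)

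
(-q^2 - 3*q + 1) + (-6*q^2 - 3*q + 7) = -7*q^2 - 6*q + 8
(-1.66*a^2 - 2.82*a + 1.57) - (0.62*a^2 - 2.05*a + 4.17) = -2.28*a^2 - 0.77*a - 2.6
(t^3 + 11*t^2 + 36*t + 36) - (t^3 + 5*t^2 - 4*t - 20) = 6*t^2 + 40*t + 56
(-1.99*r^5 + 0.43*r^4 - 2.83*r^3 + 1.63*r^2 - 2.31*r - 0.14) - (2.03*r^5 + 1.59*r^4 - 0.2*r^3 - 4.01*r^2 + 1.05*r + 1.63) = -4.02*r^5 - 1.16*r^4 - 2.63*r^3 + 5.64*r^2 - 3.36*r - 1.77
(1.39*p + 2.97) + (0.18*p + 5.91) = 1.57*p + 8.88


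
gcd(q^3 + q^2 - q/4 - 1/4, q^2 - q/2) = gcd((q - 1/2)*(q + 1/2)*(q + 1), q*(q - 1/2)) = q - 1/2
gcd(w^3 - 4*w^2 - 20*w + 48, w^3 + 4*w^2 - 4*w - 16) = w^2 + 2*w - 8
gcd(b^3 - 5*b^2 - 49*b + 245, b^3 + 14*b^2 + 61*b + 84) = b + 7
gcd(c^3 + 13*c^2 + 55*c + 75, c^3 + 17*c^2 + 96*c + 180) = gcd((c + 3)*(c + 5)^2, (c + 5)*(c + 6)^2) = c + 5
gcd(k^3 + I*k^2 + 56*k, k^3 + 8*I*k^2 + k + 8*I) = k + 8*I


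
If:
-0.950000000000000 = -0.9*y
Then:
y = 1.06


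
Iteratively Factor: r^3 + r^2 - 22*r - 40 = (r + 4)*(r^2 - 3*r - 10) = (r - 5)*(r + 4)*(r + 2)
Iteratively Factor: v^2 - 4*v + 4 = (v - 2)*(v - 2)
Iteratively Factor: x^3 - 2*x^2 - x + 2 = (x - 2)*(x^2 - 1) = (x - 2)*(x + 1)*(x - 1)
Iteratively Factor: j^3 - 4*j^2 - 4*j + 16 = (j - 4)*(j^2 - 4) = (j - 4)*(j - 2)*(j + 2)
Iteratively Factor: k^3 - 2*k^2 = (k)*(k^2 - 2*k) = k^2*(k - 2)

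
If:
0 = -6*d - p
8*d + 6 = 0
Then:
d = -3/4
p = 9/2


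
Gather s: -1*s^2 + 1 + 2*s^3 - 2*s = 2*s^3 - s^2 - 2*s + 1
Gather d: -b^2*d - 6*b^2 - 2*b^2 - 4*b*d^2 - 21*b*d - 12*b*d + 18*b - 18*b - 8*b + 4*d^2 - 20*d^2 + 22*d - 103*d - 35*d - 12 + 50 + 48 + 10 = -8*b^2 - 8*b + d^2*(-4*b - 16) + d*(-b^2 - 33*b - 116) + 96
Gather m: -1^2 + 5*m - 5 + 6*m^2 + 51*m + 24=6*m^2 + 56*m + 18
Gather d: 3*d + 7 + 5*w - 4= 3*d + 5*w + 3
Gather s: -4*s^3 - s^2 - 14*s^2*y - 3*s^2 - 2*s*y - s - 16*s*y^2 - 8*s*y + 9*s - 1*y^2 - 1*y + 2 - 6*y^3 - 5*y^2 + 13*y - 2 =-4*s^3 + s^2*(-14*y - 4) + s*(-16*y^2 - 10*y + 8) - 6*y^3 - 6*y^2 + 12*y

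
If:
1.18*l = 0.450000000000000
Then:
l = 0.38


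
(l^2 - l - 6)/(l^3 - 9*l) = (l + 2)/(l*(l + 3))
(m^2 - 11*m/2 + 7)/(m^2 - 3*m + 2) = (m - 7/2)/(m - 1)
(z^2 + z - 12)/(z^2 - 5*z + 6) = (z + 4)/(z - 2)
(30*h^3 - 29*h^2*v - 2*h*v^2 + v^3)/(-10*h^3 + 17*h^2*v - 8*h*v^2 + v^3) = (-30*h^2 - h*v + v^2)/(10*h^2 - 7*h*v + v^2)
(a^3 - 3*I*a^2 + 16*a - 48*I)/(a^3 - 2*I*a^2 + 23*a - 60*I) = (a + 4*I)/(a + 5*I)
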